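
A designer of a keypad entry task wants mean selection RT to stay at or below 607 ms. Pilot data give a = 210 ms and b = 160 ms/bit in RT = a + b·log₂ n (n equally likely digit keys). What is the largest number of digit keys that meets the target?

Set 210 + 160·log₂ n ≤ 607 → log₂ n ≤ (607 − 210)/160 = 2.4813.
So n ≤ 2^2.4813 = 5.584; the largest integer n is 5.

5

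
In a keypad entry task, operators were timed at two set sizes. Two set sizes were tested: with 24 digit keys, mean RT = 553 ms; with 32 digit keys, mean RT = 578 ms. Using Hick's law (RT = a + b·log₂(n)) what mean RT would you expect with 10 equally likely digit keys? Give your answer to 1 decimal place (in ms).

476.9 ms

RT is linear in log₂ n, so two points fix the line:
  b = (578 − 553) / (log₂ 32 − log₂ 24) = 25 / (5 − 4.5850) = 60.236 ms/bit
  a = 553 − 60.236 × 4.5850 = 276.822 ms
Then RT(10) = 276.822 + 60.236 × log₂ 10 = 276.822 + 60.236 × 3.3219 ≈ 476.920 ms.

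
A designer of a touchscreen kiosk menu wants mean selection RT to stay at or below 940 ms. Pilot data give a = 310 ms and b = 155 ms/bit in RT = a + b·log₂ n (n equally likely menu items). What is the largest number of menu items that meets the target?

Set 310 + 155·log₂ n ≤ 940 → log₂ n ≤ (940 − 310)/155 = 4.0645.
So n ≤ 2^4.0645 = 16.732; the largest integer n is 16.

16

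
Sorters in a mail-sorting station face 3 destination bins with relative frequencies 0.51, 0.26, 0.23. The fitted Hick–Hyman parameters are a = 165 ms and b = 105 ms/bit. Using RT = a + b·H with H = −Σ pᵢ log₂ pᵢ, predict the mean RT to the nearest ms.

H = 0.51·log₂(1/0.51) + 0.26·log₂(1/0.26) + 0.23·log₂(1/0.23) = 1.4884 bits.
RT = 165 + 105 × 1.4884 = 321.28 ms.

321 ms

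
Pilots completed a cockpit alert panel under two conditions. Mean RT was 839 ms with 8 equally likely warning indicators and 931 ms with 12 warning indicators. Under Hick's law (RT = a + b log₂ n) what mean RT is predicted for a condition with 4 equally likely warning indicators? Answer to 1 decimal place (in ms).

Fit slope and intercept:
  b = (931 − 839) / (log₂ 12 − log₂ 8) = 92 / (3.5850 − 3) = 157.275 ms/bit
  a = 839 − 157.275 × 3 = 367.175 ms
Then RT(4) = 367.175 + 157.275 × log₂ 4 = 367.175 + 157.275 × 2 ≈ 681.725 ms.

681.7 ms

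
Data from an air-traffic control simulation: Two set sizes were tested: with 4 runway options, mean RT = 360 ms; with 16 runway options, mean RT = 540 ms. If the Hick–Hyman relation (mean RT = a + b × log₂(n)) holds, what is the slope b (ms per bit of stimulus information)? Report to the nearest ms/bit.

90 ms/bit

Slope: b = (540 − 360) / (log₂ 16 − log₂ 4) = 180/2.0000 = 90 ms/bit.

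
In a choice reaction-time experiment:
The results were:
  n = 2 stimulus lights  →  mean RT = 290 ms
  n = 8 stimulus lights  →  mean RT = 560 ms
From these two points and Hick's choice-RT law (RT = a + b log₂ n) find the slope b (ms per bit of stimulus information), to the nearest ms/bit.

The slope on a log₂ axis is (560 − 290) / (3 − 1) = 135 ms/bit.

135 ms/bit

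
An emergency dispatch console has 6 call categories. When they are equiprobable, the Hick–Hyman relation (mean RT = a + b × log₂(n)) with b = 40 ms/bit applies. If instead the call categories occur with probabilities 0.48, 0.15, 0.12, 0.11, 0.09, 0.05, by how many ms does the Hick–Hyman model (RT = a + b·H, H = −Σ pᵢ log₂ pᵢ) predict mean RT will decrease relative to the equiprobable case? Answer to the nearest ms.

17 ms

The RT saving is b·ΔH. Equiprobable H₀ = log₂(6) = 2.5850 bits; with the given probabilities H = 2.1649 bits.
b·(H₀ − H) = 40 × (2.5850 − 2.1649) = 16.80 ms.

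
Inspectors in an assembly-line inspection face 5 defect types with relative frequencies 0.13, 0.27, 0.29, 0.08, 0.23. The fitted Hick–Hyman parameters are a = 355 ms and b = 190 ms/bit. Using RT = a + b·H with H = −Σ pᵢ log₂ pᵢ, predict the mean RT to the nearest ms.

771 ms

Entropy contributions −pᵢ log₂ pᵢ: 0.3826, 0.5100, 0.5179, 0.2915, 0.4877; sum H = 2.1897 bits.
RT = a + bH = 355 + 190·2.1897 = 771.05 ms.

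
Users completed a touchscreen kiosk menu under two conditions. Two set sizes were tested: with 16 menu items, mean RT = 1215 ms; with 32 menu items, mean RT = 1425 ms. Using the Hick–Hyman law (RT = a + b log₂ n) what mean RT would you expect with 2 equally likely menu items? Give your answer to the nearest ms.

Fit slope and intercept:
  b = (1425 − 1215) / (log₂ 32 − log₂ 16) = 210 / (5 − 4) = 210 ms/bit
  a = 1215 − 210 × 4 = 375 ms
Then RT(2) = 375 + 210 × log₂ 2 = 375 + 210 × 1 ≈ 585.000 ms.

585 ms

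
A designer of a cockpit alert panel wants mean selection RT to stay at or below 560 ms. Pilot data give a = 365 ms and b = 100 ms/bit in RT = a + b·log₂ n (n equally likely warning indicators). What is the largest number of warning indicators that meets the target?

100·log₂ n ≤ 560 − 365 = 195, giving log₂ n ≤ 1.9500 and n ≤ 3.864. The largest whole number is 3.

3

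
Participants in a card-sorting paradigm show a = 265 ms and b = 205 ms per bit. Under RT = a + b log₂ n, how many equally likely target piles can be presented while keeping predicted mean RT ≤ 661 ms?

Set 265 + 205·log₂ n ≤ 661 → log₂ n ≤ (661 − 265)/205 = 1.9317.
So n ≤ 2^1.9317 = 3.815; the largest integer n is 3.

3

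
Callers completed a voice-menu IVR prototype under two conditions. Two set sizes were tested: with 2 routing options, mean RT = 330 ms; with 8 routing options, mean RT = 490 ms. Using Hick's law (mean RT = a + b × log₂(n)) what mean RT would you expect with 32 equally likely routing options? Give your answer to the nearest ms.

650 ms

RT is linear in log₂ n, so two points fix the line:
  b = (490 − 330) / (log₂ 8 − log₂ 2) = 160 / (3 − 1) = 80 ms/bit
  a = 330 − 80 × 1 = 250 ms
Then RT(32) = 250 + 80 × log₂ 32 = 250 + 80 × 5 ≈ 650.000 ms.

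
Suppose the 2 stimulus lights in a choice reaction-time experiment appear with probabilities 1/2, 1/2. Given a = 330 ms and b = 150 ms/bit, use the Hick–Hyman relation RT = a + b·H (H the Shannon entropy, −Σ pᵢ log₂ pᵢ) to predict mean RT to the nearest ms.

480 ms

Each term −pᵢ log₂ pᵢ: 0.5·1 + 0.5·1; summed, H = 1.000 bits.
Mean RT = a + bH = 330 + 150·1.000 = 480.00 ms.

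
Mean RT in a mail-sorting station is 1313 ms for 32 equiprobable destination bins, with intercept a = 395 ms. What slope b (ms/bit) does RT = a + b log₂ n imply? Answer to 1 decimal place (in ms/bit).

183.6 ms/bit

32 alternatives carry log₂ 32 = 5 bits; the choice cost is 1313 − 395 = 918 ms, so b = 918/5 = 183.600 ms/bit.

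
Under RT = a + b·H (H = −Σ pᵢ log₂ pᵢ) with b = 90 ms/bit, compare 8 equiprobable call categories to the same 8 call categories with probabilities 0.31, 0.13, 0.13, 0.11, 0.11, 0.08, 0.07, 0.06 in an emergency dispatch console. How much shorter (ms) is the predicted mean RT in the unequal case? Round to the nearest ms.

19 ms

The RT saving is b·ΔH. Equiprobable H₀ = log₂(8) = 3.0000 bits; with the given probabilities H = 2.7933 bits.
b·(H₀ − H) = 90 × (3.0000 − 2.7933) = 18.61 ms.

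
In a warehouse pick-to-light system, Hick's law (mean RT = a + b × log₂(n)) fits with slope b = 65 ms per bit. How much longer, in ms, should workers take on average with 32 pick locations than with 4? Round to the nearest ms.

The intercept a cancels: ΔRT = b·(log₂ n₂ − log₂ n₁) = b·log₂(n₂/n₁).
log₂(32) − log₂(4) = log₂(32/4) = log₂(8) = 3.
ΔRT = 65 × 3.0000 = 195.000 ms.

195 ms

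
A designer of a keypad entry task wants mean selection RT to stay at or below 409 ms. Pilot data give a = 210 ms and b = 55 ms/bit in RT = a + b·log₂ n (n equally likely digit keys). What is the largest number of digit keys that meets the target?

Information budget: (409 − 210)/55 = 3.6182 bits, so n ≤ 2^3.6182 = 12.280 → at most 12.

12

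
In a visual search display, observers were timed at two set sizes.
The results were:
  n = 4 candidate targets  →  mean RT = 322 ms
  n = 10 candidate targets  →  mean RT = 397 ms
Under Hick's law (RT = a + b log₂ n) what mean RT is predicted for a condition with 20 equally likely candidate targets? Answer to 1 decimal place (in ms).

With log₂ n on the abscissa the relation is linear; from the two conditions:
  b = (397 − 322) / (log₂ 10 − log₂ 4) = 75 / (3.3219 − 2) = 56.735 ms/bit
  a = 322 − 56.735 × 2 = 208.529 ms
Then RT(20) = 208.529 + 56.735 × log₂ 20 = 208.529 + 56.735 × 4.3219 ≈ 453.735 ms.

453.7 ms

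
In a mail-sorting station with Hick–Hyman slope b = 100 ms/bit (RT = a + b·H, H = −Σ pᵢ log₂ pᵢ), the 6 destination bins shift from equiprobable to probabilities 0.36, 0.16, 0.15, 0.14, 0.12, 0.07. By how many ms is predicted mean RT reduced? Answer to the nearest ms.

The RT saving is b·ΔH. Equiprobable H₀ = log₂(6) = 2.5850 bits; with the given probabilities H = 2.3969 bits.
b·(H₀ − H) = 100 × (2.5850 − 2.3969) = 18.81 ms.

19 ms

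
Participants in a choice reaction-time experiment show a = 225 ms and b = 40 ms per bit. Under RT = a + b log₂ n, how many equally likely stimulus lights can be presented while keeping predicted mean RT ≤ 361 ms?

40·log₂ n ≤ 361 − 225 = 136, giving log₂ n ≤ 3.4000 and n ≤ 10.556. The largest whole number is 10.

10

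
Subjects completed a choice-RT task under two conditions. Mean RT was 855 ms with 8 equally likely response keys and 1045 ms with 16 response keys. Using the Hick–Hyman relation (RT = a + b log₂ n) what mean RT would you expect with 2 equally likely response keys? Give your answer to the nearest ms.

With log₂ n on the abscissa the relation is linear; from the two conditions:
  b = (1045 − 855) / (log₂ 16 − log₂ 8) = 190 / (4 − 3) = 190 ms/bit
  a = 855 − 190 × 3 = 285 ms
Then RT(2) = 285 + 190 × log₂ 2 = 285 + 190 × 1 ≈ 475.000 ms.

475 ms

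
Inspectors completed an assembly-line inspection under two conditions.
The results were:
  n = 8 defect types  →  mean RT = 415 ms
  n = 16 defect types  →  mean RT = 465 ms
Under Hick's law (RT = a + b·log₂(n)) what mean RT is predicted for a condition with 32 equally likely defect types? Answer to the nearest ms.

515 ms

Solve the two-equation system in a and b:
  b = (465 − 415) / (log₂ 16 − log₂ 8) = 50 / (4 − 3) = 50 ms/bit
  a = 415 − 50 × 3 = 265 ms
Then RT(32) = 265 + 50 × log₂ 32 = 265 + 50 × 5 ≈ 515.000 ms.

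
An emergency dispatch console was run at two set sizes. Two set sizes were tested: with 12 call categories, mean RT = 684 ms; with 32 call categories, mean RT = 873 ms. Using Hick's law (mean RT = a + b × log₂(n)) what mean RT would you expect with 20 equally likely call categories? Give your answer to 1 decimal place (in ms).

782.4 ms

Solve the two-equation system in a and b:
  b = (873 − 684) / (log₂ 32 − log₂ 12) = 189 / (5 − 3.5850) = 133.565 ms/bit
  a = 684 − 133.565 × 3.5850 = 205.173 ms
Then RT(20) = 205.173 + 133.565 × log₂ 20 = 205.173 + 133.565 × 4.3219 ≈ 782.433 ms.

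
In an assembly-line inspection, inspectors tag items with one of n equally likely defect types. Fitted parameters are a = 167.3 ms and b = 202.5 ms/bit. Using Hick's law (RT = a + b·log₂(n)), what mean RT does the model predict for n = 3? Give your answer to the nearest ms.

488 ms

log₂(3) = 1.5850 bits, so RT = 167.3 + 202.5 × 1.5850 ≈ 488.255 ms.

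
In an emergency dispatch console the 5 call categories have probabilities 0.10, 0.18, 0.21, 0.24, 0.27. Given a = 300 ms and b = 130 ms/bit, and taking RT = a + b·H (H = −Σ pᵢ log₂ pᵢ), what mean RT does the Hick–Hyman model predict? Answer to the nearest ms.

Entropy contributions −pᵢ log₂ pᵢ: 0.3322, 0.4453, 0.4728, 0.4941, 0.5100; sum H = 2.2545 bits.
RT = a + bH = 300 + 130·2.2545 = 593.08 ms.

593 ms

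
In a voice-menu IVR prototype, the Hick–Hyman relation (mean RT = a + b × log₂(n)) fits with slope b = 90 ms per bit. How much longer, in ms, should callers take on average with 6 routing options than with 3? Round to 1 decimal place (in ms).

ΔRT = (a + b log₂ n₂) − (a + b log₂ n₁) = b·(log₂ n₂ − log₂ n₁).
log₂(6) − log₂(3) = log₂(6/3) = log₂(2) = 1.
ΔRT = 90 × 1.0000 = 90.000 ms.

90.0 ms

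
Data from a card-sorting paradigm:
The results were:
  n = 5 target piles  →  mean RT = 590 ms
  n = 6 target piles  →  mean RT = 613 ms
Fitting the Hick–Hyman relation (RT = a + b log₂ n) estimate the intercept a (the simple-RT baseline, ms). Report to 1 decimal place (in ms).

387.0 ms

Slope: b = (613 − 590) / (log₂ 6 − log₂ 5) = 23/0.2630 = 87.441 ms/bit.
a = RT₁ − b·log₂ n₁ = 590 − 87.441 × 2.3219 = 386.968 ms.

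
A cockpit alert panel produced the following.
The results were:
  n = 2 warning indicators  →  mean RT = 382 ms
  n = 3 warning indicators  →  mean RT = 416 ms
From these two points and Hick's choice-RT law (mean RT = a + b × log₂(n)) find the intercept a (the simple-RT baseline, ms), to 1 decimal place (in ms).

323.9 ms

Slope: b = (416 − 382) / (log₂ 3 − log₂ 2) = 34/0.5850 = 58.123 ms/bit.
a = RT₁ − b·log₂ n₁ = 382 − 58.123 × 1 = 323.877 ms.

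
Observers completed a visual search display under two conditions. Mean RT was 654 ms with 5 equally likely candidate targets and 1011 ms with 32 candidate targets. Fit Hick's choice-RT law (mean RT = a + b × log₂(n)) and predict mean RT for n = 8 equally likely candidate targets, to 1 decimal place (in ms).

744.4 ms

Solve the two-equation system in a and b:
  b = (1011 − 654) / (log₂ 32 − log₂ 5) = 357 / (5 − 2.3219) = 133.305 ms/bit
  a = 654 − 133.305 × 2.3219 = 344.476 ms
Then RT(8) = 344.476 + 133.305 × log₂ 8 = 344.476 + 133.305 × 3 ≈ 744.390 ms.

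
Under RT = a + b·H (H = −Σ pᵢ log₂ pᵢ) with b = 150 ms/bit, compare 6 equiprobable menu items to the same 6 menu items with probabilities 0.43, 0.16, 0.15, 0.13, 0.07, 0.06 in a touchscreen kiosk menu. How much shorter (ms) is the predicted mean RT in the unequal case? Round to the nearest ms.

Equiprobable entropy H₀ = log₂ 6 = 2.5850 bits.
Skewed entropy H = −Σ pᵢ log₂ pᵢ = 2.2519 bits.
ΔRT = b·(H₀ − H) = 150 × 0.3331 = 49.97 ms.

50 ms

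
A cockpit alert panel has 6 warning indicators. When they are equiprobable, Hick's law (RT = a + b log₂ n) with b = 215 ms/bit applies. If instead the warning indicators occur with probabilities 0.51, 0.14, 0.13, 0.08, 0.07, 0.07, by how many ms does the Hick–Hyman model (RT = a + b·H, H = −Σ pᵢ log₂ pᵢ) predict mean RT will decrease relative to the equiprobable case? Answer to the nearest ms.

103 ms

Equiprobable entropy H₀ = log₂ 6 = 2.5850 bits.
Skewed entropy H = −Σ pᵢ log₂ pᵢ = 2.1038 bits.
ΔRT = b·(H₀ − H) = 215 × 0.4812 = 103.45 ms.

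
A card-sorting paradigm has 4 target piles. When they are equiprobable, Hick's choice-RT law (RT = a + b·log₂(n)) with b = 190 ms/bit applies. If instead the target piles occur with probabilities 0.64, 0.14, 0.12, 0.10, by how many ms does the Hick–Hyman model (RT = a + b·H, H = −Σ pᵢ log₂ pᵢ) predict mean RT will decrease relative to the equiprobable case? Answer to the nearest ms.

The RT saving is b·ΔH. Equiprobable H₀ = log₂(4) = 2.0000 bits; with the given probabilities H = 1.5084 bits.
b·(H₀ − H) = 190 × (2.0000 − 1.5084) = 93.40 ms.

93 ms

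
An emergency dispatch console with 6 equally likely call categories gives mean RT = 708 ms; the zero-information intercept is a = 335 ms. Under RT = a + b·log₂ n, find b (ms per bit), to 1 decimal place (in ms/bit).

6 alternatives carry log₂ 6 = 2.5850 bits; the choice cost is 708 − 335 = 373 ms, so b = 373/2.5850 = 144.296 ms/bit.

144.3 ms/bit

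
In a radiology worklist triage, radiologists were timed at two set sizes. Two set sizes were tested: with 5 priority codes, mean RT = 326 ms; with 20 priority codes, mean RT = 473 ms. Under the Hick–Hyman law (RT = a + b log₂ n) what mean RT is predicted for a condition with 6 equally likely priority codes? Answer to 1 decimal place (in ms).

Fit slope and intercept:
  b = (473 − 326) / (log₂ 20 − log₂ 5) = 147 / (4.3219 − 2.3219) = 73.500 ms/bit
  a = 326 − 73.500 × 2.3219 = 155.338 ms
Then RT(6) = 155.338 + 73.500 × log₂ 6 = 155.338 + 73.500 × 2.5850 ≈ 345.333 ms.

345.3 ms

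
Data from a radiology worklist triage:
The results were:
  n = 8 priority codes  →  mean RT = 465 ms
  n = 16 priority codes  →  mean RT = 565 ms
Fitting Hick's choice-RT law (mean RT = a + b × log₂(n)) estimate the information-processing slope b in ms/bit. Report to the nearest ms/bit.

The slope on a log₂ axis is (565 − 465) / (4 − 3) = 100 ms/bit.

100 ms/bit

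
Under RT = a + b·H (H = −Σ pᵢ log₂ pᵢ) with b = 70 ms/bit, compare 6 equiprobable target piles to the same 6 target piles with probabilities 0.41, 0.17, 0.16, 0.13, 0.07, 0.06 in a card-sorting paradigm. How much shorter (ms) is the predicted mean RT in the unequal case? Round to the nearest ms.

21 ms

Equiprobable entropy H₀ = log₂ 6 = 2.5850 bits.
Skewed entropy H = −Σ pᵢ log₂ pᵢ = 2.2797 bits.
ΔRT = b·(H₀ − H) = 70 × 0.3052 = 21.37 ms.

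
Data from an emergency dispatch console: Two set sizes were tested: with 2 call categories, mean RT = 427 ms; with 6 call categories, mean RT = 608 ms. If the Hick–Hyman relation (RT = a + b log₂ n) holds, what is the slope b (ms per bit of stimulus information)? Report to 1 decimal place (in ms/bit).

114.2 ms/bit

The slope on a log₂ axis is (608 − 427) / (2.5850 − 1) = 114.198 ms/bit.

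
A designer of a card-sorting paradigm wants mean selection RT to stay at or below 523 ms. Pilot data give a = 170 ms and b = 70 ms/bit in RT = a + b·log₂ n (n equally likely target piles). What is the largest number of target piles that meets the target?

Information budget: (523 − 170)/70 = 5.0429 bits, so n ≤ 2^5.0429 = 32.965 → at most 32.

32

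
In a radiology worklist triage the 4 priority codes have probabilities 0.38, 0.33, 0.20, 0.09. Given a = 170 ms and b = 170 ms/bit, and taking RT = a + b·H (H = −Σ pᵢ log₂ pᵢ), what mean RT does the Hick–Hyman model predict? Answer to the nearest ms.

482 ms

Entropy contributions −pᵢ log₂ pᵢ: 0.5305, 0.5278, 0.4644, 0.3127; sum H = 1.8353 bits.
RT = a + bH = 170 + 170·1.8353 = 482.00 ms.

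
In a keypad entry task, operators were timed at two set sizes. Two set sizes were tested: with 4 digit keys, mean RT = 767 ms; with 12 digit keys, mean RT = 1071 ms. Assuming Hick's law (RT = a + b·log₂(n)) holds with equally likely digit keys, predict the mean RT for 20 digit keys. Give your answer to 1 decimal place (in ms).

1212.4 ms

With log₂ n on the abscissa the relation is linear; from the two conditions:
  b = (1071 − 767) / (log₂ 12 − log₂ 4) = 304 / (3.5850 − 2) = 191.803 ms/bit
  a = 767 − 191.803 × 2 = 383.395 ms
Then RT(20) = 383.395 + 191.803 × log₂ 20 = 383.395 + 191.803 × 4.3219 ≈ 1212.352 ms.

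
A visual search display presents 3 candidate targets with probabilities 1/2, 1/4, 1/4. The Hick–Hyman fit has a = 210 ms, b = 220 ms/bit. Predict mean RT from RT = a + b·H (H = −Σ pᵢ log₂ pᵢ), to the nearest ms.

540 ms

Each term −pᵢ log₂ pᵢ: 0.5·1 + 0.25·2 + 0.25·2; summed, H = 1.500 bits.
Mean RT = a + bH = 210 + 220·1.500 = 540.00 ms.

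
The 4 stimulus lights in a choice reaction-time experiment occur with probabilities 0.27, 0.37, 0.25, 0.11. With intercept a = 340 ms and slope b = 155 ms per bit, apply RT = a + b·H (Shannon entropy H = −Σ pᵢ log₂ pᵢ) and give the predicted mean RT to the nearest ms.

633 ms

Entropy contributions −pᵢ log₂ pᵢ: 0.5100, 0.5307, 0.5000, 0.3503; sum H = 1.8910 bits.
RT = a + bH = 340 + 155·1.8910 = 633.11 ms.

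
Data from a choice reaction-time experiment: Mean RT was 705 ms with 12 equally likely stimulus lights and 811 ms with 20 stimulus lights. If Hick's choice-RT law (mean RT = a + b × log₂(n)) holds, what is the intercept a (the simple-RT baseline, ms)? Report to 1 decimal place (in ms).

The slope on a log₂ axis is (811 − 705) / (4.3219 − 3.5850) = 143.833 ms/bit.
a = RT₁ − b·log₂ n₁ = 705 − 143.833 × 3.5850 = 189.364 ms.

189.4 ms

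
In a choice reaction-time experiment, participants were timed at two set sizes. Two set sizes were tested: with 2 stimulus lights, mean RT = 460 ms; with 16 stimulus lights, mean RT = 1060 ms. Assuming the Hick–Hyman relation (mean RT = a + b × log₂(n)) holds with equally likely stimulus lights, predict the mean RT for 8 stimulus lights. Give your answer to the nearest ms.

With log₂ n on the abscissa the relation is linear; from the two conditions:
  b = (1060 − 460) / (log₂ 16 − log₂ 2) = 600 / (4 − 1) = 200 ms/bit
  a = 460 − 200 × 1 = 260 ms
Then RT(8) = 260 + 200 × log₂ 8 = 260 + 200 × 3 ≈ 860.000 ms.

860 ms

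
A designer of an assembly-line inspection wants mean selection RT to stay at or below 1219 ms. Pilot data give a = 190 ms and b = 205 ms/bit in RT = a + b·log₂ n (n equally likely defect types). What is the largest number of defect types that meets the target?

32

Information budget: (1219 − 190)/205 = 5.0195 bits, so n ≤ 2^5.0195 = 32.436 → at most 32.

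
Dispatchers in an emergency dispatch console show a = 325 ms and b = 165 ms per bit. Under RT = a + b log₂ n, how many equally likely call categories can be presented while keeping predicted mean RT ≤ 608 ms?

Set 325 + 165·log₂ n ≤ 608 → log₂ n ≤ (608 − 325)/165 = 1.7152.
So n ≤ 2^1.7152 = 3.283; the largest integer n is 3.

3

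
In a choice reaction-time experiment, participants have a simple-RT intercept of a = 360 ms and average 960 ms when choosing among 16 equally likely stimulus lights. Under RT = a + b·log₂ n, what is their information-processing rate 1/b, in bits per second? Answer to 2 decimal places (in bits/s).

6.67 bits/s

b = (960 − 360)/log₂ 16 = 600/4 = 150.000 ms per bit = 0.15000 s/bit; the reciprocal is 6.667 bits/s.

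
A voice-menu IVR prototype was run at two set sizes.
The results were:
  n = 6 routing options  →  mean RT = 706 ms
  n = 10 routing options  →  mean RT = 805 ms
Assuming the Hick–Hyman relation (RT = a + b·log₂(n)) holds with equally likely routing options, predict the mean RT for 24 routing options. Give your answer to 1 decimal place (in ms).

974.7 ms

RT is linear in log₂ n, so two points fix the line:
  b = (805 − 706) / (log₂ 10 − log₂ 6) = 99 / (3.3219 − 2.5850) = 134.335 ms/bit
  a = 706 − 134.335 × 2.5850 = 358.750 ms
Then RT(24) = 358.750 + 134.335 × log₂ 24 = 358.750 + 134.335 × 4.5850 ≈ 974.669 ms.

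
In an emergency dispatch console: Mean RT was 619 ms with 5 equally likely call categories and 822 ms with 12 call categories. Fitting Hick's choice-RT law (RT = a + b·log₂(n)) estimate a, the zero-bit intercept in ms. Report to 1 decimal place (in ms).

245.8 ms

The slope on a log₂ axis is (822 − 619) / (3.5850 − 2.3219) = 160.724 ms/bit.
a = RT₁ − b·log₂ n₁ = 619 − 160.724 × 2.3219 = 245.810 ms.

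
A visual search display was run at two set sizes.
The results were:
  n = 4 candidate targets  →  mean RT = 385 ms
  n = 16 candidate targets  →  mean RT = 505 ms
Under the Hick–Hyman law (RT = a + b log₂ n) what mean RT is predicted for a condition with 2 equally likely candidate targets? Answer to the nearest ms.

Solve the two-equation system in a and b:
  b = (505 − 385) / (log₂ 16 − log₂ 4) = 120 / (4 − 2) = 60 ms/bit
  a = 385 − 60 × 2 = 265 ms
Then RT(2) = 265 + 60 × log₂ 2 = 265 + 60 × 1 ≈ 325.000 ms.

325 ms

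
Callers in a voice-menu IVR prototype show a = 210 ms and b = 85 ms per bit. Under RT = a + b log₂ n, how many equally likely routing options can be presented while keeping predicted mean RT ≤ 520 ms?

85·log₂ n ≤ 520 − 210 = 310, giving log₂ n ≤ 3.6471 and n ≤ 12.528. The largest whole number is 12.

12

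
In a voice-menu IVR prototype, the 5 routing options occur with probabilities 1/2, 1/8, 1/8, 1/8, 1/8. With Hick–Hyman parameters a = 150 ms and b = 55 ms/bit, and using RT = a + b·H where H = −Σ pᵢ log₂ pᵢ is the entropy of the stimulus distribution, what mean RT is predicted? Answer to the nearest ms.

Each term −pᵢ log₂ pᵢ: 0.5·1 + 0.125·3 + 0.125·3 + 0.125·3 + 0.125·3; summed, H = 2.000 bits.
Mean RT = a + bH = 150 + 55·2.000 = 260.00 ms.

260 ms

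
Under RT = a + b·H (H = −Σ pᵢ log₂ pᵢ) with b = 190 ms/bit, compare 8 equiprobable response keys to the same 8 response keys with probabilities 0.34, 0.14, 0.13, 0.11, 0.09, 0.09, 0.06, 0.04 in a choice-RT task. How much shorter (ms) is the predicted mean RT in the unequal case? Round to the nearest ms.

Equiprobable entropy H₀ = log₂ 8 = 3.0000 bits.
Skewed entropy H = −Σ pᵢ log₂ pᵢ = 2.7138 bits.
ΔRT = b·(H₀ − H) = 190 × 0.2862 = 54.38 ms.

54 ms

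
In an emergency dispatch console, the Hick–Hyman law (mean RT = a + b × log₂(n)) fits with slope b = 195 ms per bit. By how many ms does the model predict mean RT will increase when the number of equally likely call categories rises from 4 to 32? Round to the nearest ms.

585 ms

Only the slope matters, since a is common to both: ΔRT = b·log₂(n₂/n₁).
log₂(32) − log₂(4) = log₂(32/4) = log₂(8) = 3.
ΔRT = 195 × 3.0000 = 585.000 ms.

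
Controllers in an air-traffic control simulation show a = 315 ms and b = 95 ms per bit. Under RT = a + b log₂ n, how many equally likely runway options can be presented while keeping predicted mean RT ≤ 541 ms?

5

Set 315 + 95·log₂ n ≤ 541 → log₂ n ≤ (541 − 315)/95 = 2.3789.
So n ≤ 2^2.3789 = 5.202; the largest integer n is 5.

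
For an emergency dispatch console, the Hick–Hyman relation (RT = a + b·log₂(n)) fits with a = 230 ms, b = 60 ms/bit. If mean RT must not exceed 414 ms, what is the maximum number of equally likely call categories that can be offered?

8

Information budget: (414 − 230)/60 = 3.0667 bits, so n ≤ 2^3.0667 = 8.378 → at most 8.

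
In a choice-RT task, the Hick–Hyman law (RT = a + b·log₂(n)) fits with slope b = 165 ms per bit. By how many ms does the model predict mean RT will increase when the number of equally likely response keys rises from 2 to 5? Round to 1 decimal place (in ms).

218.1 ms

Only the slope matters, since a is common to both: ΔRT = b·log₂(n₂/n₁).
log₂(5) − log₂(2) = 2.3219 − 1 = 1.3219.
ΔRT = 165 × 1.3219 = 218.118 ms.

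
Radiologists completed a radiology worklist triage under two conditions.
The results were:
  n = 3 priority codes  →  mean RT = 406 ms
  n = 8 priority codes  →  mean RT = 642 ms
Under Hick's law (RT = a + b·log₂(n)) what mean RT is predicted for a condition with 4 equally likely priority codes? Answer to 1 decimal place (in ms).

Solve the two-equation system in a and b:
  b = (642 − 406) / (log₂ 8 − log₂ 3) = 236 / (3 − 1.5850) = 166.780 ms/bit
  a = 406 − 166.780 × 1.5850 = 141.660 ms
Then RT(4) = 141.660 + 166.780 × log₂ 4 = 141.660 + 166.780 × 2 ≈ 475.220 ms.

475.2 ms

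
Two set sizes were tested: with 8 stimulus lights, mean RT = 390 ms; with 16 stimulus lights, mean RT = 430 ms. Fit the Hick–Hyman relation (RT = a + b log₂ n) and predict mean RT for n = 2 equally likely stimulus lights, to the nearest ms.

RT is linear in log₂ n, so two points fix the line:
  b = (430 − 390) / (log₂ 16 − log₂ 8) = 40 / (4 − 3) = 40 ms/bit
  a = 390 − 40 × 3 = 270 ms
Then RT(2) = 270 + 40 × log₂ 2 = 270 + 40 × 1 ≈ 310.000 ms.

310 ms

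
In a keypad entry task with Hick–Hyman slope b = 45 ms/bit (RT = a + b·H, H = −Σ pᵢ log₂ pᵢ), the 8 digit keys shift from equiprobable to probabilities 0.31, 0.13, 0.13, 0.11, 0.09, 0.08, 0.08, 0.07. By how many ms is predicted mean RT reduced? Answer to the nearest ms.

Equiprobable entropy H₀ = log₂ 8 = 3.0000 bits.
Skewed entropy H = −Σ pᵢ log₂ pᵢ = 2.8036 bits.
ΔRT = b·(H₀ − H) = 45 × 0.1964 = 8.84 ms.

9 ms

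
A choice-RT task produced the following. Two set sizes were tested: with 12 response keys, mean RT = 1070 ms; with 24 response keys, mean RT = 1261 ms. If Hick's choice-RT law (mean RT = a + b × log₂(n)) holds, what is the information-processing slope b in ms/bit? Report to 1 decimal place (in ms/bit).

191.0 ms/bit

Slope: b = (1261 − 1070) / (log₂ 24 − log₂ 12) = 191/1.0000 = 191.000 ms/bit.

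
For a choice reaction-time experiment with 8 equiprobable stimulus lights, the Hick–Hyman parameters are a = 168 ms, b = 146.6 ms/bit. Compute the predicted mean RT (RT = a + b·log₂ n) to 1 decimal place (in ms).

log₂(8) = 3 bits, so RT = 168 + 146.6 × 3 ≈ 607.800 ms.

607.8 ms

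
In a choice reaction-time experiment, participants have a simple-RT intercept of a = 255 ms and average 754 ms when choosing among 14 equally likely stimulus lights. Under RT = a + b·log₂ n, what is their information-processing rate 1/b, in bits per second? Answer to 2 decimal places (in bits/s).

Choice component = 754 − 255 = 499 ms over log₂(14) = 3.8074 bits.
b = 499 / 3.8074 = 131.062 ms/bit, so 1/b = 7.630 bits/s.

7.63 bits/s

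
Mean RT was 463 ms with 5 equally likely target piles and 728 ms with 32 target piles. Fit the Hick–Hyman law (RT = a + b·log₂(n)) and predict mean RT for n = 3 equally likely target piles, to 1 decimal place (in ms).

390.1 ms

Solve the two-equation system in a and b:
  b = (728 − 463) / (log₂ 32 − log₂ 5) = 265 / (5 − 2.3219) = 98.952 ms/bit
  a = 463 − 98.952 × 2.3219 = 233.241 ms
Then RT(3) = 233.241 + 98.952 × log₂ 3 = 233.241 + 98.952 × 1.5850 ≈ 390.076 ms.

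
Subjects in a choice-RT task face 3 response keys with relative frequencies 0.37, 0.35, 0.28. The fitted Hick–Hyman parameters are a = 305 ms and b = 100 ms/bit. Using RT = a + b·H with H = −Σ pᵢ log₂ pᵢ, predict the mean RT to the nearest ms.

Entropy contributions −pᵢ log₂ pᵢ: 0.5307, 0.5301, 0.5142; sum H = 1.5751 bits.
RT = a + bH = 305 + 100·1.5751 = 462.51 ms.

463 ms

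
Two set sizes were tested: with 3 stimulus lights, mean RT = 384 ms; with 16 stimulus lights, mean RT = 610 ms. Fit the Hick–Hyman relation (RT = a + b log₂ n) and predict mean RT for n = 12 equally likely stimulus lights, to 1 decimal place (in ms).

571.2 ms

Fit slope and intercept:
  b = (610 − 384) / (log₂ 16 − log₂ 3) = 226 / (4 − 1.5850) = 93.580 ms/bit
  a = 384 − 93.580 × 1.5850 = 235.679 ms
Then RT(12) = 235.679 + 93.580 × log₂ 12 = 235.679 + 93.580 × 3.5850 ≈ 571.161 ms.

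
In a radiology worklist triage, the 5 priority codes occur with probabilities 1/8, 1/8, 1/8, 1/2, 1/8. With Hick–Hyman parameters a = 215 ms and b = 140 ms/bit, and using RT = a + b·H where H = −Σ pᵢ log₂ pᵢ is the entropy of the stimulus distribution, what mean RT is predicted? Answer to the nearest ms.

495 ms

H = −Σ pᵢ log₂ pᵢ = 0.125·3 + 0.125·3 + 0.125·3 + 0.5·1 + 0.125·3 = 2.000 bits.
RT = 215 + 140 × 2.000 = 495.00 ms.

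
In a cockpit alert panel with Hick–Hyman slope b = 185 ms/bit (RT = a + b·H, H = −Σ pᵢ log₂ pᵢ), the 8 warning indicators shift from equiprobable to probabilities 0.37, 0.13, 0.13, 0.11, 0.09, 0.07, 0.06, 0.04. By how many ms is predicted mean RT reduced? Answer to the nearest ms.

The RT saving is b·ΔH. Equiprobable H₀ = log₂(8) = 3.0000 bits; with the given probabilities H = 2.6568 bits.
b·(H₀ − H) = 185 × (3.0000 − 2.6568) = 63.49 ms.

63 ms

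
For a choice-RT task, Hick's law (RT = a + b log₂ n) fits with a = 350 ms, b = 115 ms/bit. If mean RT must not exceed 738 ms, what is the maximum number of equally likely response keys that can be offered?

Information budget: (738 − 350)/115 = 3.3739 bits, so n ≤ 2^3.3739 = 10.367 → at most 10.

10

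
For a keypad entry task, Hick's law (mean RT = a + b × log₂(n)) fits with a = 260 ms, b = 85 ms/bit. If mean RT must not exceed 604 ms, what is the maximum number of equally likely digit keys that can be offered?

16

85·log₂ n ≤ 604 − 260 = 344, giving log₂ n ≤ 4.0471 and n ≤ 16.531. The largest whole number is 16.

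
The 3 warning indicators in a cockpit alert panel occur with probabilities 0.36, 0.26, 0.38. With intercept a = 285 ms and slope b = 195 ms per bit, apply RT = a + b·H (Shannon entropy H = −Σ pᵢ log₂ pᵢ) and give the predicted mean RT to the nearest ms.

Entropy contributions −pᵢ log₂ pᵢ: 0.5306, 0.5053, 0.5305; sum H = 1.5664 bits.
RT = a + bH = 285 + 195·1.5664 = 590.44 ms.

590 ms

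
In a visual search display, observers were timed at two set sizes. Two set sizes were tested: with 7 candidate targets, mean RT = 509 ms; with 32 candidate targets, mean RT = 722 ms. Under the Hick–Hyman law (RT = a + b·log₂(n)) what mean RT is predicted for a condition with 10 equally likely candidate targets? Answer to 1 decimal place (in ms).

559.0 ms

With log₂ n on the abscissa the relation is linear; from the two conditions:
  b = (722 − 509) / (log₂ 32 − log₂ 7) = 213 / (5 − 2.8074) = 97.143 ms/bit
  a = 509 − 97.143 × 2.8074 = 236.285 ms
Then RT(10) = 236.285 + 97.143 × log₂ 10 = 236.285 + 97.143 × 3.3219 ≈ 558.987 ms.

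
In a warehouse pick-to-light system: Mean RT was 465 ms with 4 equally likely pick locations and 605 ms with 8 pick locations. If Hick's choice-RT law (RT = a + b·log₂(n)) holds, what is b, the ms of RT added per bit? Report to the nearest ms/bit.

b = (RT₂ − RT₁)/(log₂ n₂ − log₂ n₁) = (605 − 465)/(3 − 2) = 140 ms/bit.

140 ms/bit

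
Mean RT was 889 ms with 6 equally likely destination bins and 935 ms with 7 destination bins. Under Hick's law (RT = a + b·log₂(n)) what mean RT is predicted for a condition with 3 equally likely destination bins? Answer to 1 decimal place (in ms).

RT is linear in log₂ n, so two points fix the line:
  b = (935 − 889) / (log₂ 7 − log₂ 6) = 46 / (2.8074 − 2.5850) = 206.842 ms/bit
  a = 889 − 206.842 × 2.5850 = 354.322 ms
Then RT(3) = 354.322 + 206.842 × log₂ 3 = 354.322 + 206.842 × 1.5850 ≈ 682.158 ms.

682.2 ms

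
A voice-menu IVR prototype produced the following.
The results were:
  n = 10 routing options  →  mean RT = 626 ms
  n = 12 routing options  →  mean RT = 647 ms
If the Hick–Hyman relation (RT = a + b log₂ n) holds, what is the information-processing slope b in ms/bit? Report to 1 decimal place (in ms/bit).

79.8 ms/bit

b = (RT₂ − RT₁)/(log₂ n₂ − log₂ n₁) = (647 − 626)/(3.5850 − 3.3219) = 79.837 ms/bit.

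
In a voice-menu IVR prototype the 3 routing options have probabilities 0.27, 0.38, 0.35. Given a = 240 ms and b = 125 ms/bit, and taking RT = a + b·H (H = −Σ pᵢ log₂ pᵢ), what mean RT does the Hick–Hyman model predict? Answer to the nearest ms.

436 ms

H = 0.27·log₂(1/0.27) + 0.38·log₂(1/0.38) + 0.35·log₂(1/0.35) = 1.5706 bits.
RT = 240 + 125 × 1.5706 = 436.32 ms.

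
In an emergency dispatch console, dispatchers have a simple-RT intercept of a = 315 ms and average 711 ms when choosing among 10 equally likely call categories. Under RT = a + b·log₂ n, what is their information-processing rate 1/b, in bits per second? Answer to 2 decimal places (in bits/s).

Choice component = 711 − 315 = 396 ms over log₂(10) = 3.3219 bits.
b = 396 / 3.3219 = 119.208 ms/bit, so 1/b = 8.389 bits/s.

8.39 bits/s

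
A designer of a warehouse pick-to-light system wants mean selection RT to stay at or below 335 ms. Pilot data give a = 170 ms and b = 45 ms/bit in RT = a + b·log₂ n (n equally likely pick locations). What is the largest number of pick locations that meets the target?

12

45·log₂ n ≤ 335 − 170 = 165, giving log₂ n ≤ 3.6667 and n ≤ 12.699. The largest whole number is 12.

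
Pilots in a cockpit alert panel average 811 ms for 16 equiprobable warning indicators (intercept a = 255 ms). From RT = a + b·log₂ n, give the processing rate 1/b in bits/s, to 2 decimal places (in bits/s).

b = (811 − 255)/log₂ 16 = 556/4 = 139.000 ms per bit = 0.13900 s/bit; the reciprocal is 7.194 bits/s.

7.19 bits/s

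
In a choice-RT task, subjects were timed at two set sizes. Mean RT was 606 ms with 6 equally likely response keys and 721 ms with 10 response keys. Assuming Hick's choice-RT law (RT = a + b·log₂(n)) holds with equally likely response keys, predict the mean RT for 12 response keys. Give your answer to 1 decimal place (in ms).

RT is linear in log₂ n, so two points fix the line:
  b = (721 − 606) / (log₂ 10 − log₂ 6) = 115 / (3.3219 − 2.5850) = 156.045 ms/bit
  a = 606 − 156.045 × 2.5850 = 202.629 ms
Then RT(12) = 202.629 + 156.045 × log₂ 12 = 202.629 + 156.045 × 3.5850 ≈ 762.045 ms.

762.0 ms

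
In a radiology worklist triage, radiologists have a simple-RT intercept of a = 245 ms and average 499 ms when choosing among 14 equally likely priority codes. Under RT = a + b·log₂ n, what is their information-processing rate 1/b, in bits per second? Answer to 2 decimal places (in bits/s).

Choice component = 499 − 245 = 254 ms over log₂(14) = 3.8074 bits.
b = 254 / 3.8074 = 66.713 ms/bit, so 1/b = 14.990 bits/s.

14.99 bits/s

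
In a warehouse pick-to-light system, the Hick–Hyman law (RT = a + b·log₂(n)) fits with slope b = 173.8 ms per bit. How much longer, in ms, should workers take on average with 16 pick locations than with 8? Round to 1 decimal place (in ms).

The intercept a cancels: ΔRT = b·(log₂ n₂ − log₂ n₁) = b·log₂(n₂/n₁).
log₂(16) − log₂(8) = log₂(16/8) = log₂(2) = 1.
ΔRT = 173.8 × 1.0000 = 173.800 ms.

173.8 ms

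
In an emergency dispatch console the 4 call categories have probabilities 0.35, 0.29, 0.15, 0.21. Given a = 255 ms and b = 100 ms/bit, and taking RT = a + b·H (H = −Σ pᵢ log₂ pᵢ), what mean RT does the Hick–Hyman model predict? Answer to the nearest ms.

448 ms

H = 0.35·log₂(1/0.35) + 0.29·log₂(1/0.29) + 0.15·log₂(1/0.15) + 0.21·log₂(1/0.21) = 1.9314 bits.
RT = 255 + 100 × 1.9314 = 448.14 ms.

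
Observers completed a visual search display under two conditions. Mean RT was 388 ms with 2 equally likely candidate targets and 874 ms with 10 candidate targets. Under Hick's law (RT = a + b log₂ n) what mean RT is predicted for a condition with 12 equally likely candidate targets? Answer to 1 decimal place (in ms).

With log₂ n on the abscissa the relation is linear; from the two conditions:
  b = (874 − 388) / (log₂ 10 − log₂ 2) = 486 / (3.3219 − 1) = 209.309 ms/bit
  a = 388 − 209.309 × 1 = 178.691 ms
Then RT(12) = 178.691 + 209.309 × log₂ 12 = 178.691 + 209.309 × 3.5850 ≈ 929.055 ms.

929.1 ms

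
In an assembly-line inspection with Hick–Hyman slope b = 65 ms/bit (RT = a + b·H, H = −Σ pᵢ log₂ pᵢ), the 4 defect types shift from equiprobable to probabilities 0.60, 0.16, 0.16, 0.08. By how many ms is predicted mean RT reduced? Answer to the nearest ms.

27 ms

Equiprobable entropy H₀ = log₂ 4 = 2.0000 bits.
Skewed entropy H = −Σ pᵢ log₂ pᵢ = 1.5797 bits.
ΔRT = b·(H₀ − H) = 65 × 0.4203 = 27.32 ms.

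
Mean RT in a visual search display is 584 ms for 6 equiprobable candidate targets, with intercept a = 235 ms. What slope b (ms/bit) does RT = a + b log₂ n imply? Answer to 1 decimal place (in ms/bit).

135.0 ms/bit

b = (584 − 235) / log₂(6) = 349 / 2.5850 = 135.012 ms/bit.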